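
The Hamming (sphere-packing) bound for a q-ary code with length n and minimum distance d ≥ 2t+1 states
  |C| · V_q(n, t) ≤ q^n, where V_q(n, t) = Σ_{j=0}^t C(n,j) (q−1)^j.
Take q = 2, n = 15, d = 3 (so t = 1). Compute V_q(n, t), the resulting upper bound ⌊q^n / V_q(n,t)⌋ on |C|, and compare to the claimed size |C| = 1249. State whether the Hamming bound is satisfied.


V_q(n, t) = 16, q^n = 32768, Hamming bound = 2048, |C| = 1249 ≤ bound (satisfied).

Step 1: Compute V_q(n, t) = Σ_{j=0}^1 C(n, j) (q−1)^j.
  j = 0: C(15,0)·(1)^0 = 1·1 = 1.
  j = 1: C(15,1)·(1)^1 = 15·1 = 15.
  V_q(n, t) = 1 + 15 = 16.
Step 2: q^n = 2^15 = 32768.
Step 3: Hamming bound ⌊q^n / V_q(n,t)⌋ = ⌊32768/16⌋ = 2048.
Step 4: Compare |C| = 1249 to 2048: satisfied.
The claimed |C| lies below the Hamming bound.


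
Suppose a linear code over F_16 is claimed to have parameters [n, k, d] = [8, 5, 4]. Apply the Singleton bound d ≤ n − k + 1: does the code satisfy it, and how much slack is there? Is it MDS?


Singleton RHS = n − k + 1 = 4, slack = 0, bound satisfied, MDS.

Singleton bound: d ≤ n − k + 1.
Here n = 8, k = 5, so n − k + 1 = 4.
Given d = 4, check d ≤ 4: YES.
Slack = (n − k + 1) − d = 0.
The code is MDS (slack = 0).
Description: the claimed parameters are [8, 5, 4]_16; such a code would be MDS (meets Singleton bound).


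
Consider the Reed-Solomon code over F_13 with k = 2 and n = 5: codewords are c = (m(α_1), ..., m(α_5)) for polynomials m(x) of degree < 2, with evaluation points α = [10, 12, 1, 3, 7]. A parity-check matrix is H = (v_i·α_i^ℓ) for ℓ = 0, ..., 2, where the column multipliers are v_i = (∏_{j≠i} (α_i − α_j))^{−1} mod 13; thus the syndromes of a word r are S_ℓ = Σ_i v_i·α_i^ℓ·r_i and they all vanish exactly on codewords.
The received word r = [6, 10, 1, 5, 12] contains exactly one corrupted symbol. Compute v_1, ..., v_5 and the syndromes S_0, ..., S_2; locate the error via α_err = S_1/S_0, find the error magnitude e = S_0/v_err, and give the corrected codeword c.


S = (10, 5, 9), error at position 5, error magnitude e = 12, c = [6, 10, 1, 5, 0].

Step 1: column multipliers v_i = (∏_{j≠i}(α_i − α_j))^{−1} mod 13.
  i = 1 (α = 10): (10−12)(10−1)(10−3)(10−7) = (−2)·9·7·3 = −378 ≡ 12, so v_1 = 12^{−1} = 12 (mod 13).
  i = 2 (α = 12): (12−10)(12−1)(12−3)(12−7) = 2·11·9·5 = 990 ≡ 2, so v_2 = 2^{−1} = 7 (mod 13).
  i = 3 (α = 1): (1−10)(1−12)(1−3)(1−7) = (−9)·(−11)·(−2)·(−6) = 1188 ≡ 5, so v_3 = 5^{−1} = 8 (mod 13).
  i = 4 (α = 3): (3−10)(3−12)(3−1)(3−7) = (−7)·(−9)·2·(−4) = −504 ≡ 3, so v_4 = 3^{−1} = 9 (mod 13).
  i = 5 (α = 7): (7−10)(7−12)(7−1)(7−3) = (−3)·(−5)·6·4 = 360 ≡ 9, so v_5 = 9^{−1} = 3 (mod 13).
  v = [12, 7, 8, 9, 3].
Step 2: syndromes of r = [6, 10, 1, 5, 12] (all sums mod 13).
  S_0 = Σ v_i r_i = 12·6 + 7·10 + 8·1 + 9·5 + 3·12 = 231 ≡ 10.
  S_1 = Σ v_i α_i r_i = 12·10·6 + 7·12·10 + 8·1·1 + 9·3·5 + 3·7·12 = 1955 ≡ 5.
  α_i^2 mod 13 = [9, 1, 1, 9, 10].
  S_2 = Σ v_i α_i^2 r_i = 12·9·6 + 7·1·10 + 8·1·1 + 9·9·5 + 3·10·12 = 1491 ≡ 9.
  S = (10, 5, 9) ≠ 0, so r is not a codeword (an error is present).
Step 3: locate the error. For a single error e at position i, S_ℓ = v_i·e·α_i^ℓ, so α_err = S_1/S_0.
  S_0^{−1} = 10^{−1} = 4 (mod 13), so α_err = 5·4 = 20 ≡ 7 = α_5. Error position i = 5.
  Consistency check: S_2/S_1 = 9·8 = 72 ≡ 7 = α_err ✓ (single-error assumption holds).
Step 4: error magnitude e = S_0/v_5 = S_0·∏_{j≠5}(α_5 − α_j) = 10·9 = 90 ≡ 12 (mod 13).
Step 5: correct position 5: c_5 = r_5 − e = 12 − 12 ≡ 0 (mod 13). Hence c = [6, 10, 1, 5, 0].
  Check: interpolating c through the α_i gives m(x) = 12 + 2·x (degree < 2) with m(α_i) = c_i for every i, so c is indeed a codeword.


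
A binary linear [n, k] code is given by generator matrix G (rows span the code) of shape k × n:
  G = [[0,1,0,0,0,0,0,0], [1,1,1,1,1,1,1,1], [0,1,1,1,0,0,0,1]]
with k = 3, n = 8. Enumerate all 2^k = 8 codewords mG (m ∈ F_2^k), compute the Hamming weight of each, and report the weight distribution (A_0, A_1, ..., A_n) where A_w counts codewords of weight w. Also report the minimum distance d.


Weight distribution: A_0 = 1, A_1 = 1, A_3 = 1, A_4 = 2, A_5 = 1, A_7 = 1, A_8 = 1. Minimum distance d = 1.

Enumerate all 2^3 = 8 messages m ∈ F_2^3.
For each, compute codeword c = mG in F_2^8, then tally its weight.
  m = 000 → c = 00000000, weight = 0.
  m = 100 → c = 01000000, weight = 1.
  m = 010 → c = 11111111, weight = 8.
  m = 110 → c = 10111111, weight = 7.
  m = 001 → c = 01110001, weight = 4.
  m = 101 → c = 00110001, weight = 3.
  m = 011 → c = 10001110, weight = 4.
  m = 111 → c = 11001110, weight = 5.
Tally weights:
  weight 0: 1 codewords.
  weight 1: 1 codewords.
  weight 3: 1 codewords.
  weight 4: 2 codewords.
  weight 5: 1 codewords.
  weight 7: 1 codewords.
  weight 8: 1 codewords.
Minimum distance d = smallest w > 0 with A_w > 0 = 1.
Sanity: Σ A_w = 8 = 2^3 = 8 ✓.


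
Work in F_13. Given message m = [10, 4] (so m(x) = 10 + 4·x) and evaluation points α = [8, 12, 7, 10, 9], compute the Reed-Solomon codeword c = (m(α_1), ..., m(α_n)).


c = [3, 6, 12, 11, 7]

Message polynomial: m(x) = 10 + 4·x (mod 13).
For each evaluation point α_i, compute m(α_i) mod 13:
  α_1 = 8: Horner steps 4 → 3, so m(8) = 3.
  α_2 = 12: Horner steps 4 → 6, so m(12) = 6.
  α_3 = 7: Horner steps 4 → 12, so m(7) = 12.
  α_4 = 10: Horner steps 4 → 11, so m(10) = 11.
  α_5 = 9: Horner steps 4 → 7, so m(9) = 7.
Codeword c = [3, 6, 12, 11, 7] ∈ F_13^5.


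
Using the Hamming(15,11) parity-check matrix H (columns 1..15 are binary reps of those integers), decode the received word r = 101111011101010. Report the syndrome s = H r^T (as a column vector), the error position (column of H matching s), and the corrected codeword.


s = (1, 1, 0, 0)^T, error position = 12, corrected codeword c = 101111011100010

Compute s = H r^T mod 2 one row at a time:
  s_1 = 1 + 1 + 1 + 0 + 1 + 0 + 1 + 0 = 5 ≡ 1 (mod 2).
  s_2 = 1 + 1 + 1 + 0 + 1 + 0 + 1 + 0 = 5 ≡ 1 (mod 2).
  s_3 = 0 + 1 + 1 + 0 + 1 + 0 + 1 + 0 = 4 ≡ 0 (mod 2).
  s_4 = 1 + 1 + 1 + 0 + 1 + 0 + 0 + 0 = 4 ≡ 0 (mod 2).
s = (1, 1, 0, 0)^T — this equals column 12 of H (binary 1100), so error is at position 12.
Correct: flip bit 12 of r = 101111011101010 to get c = 101111011100010.


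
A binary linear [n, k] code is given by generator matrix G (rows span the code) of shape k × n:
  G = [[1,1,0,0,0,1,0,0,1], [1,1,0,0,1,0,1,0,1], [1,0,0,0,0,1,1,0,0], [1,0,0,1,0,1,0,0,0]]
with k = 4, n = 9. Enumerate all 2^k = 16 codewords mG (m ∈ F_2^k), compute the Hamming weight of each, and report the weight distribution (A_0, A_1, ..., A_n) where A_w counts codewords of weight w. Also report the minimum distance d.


Weight distribution: A_0 = 1, A_2 = 2, A_3 = 6, A_4 = 3, A_5 = 2, A_6 = 2. Minimum distance d = 2.

Enumerate all 2^4 = 16 messages m ∈ F_2^4.
For each, compute codeword c = mG in F_2^9, then tally its weight.
  m = 0000 → c = 000000000, weight = 0.
  m = 1000 → c = 110001001, weight = 4.
  m = 0100 → c = 110010101, weight = 5.
  m = 1100 → c = 000011100, weight = 3.
  m = 0010 → c = 100001100, weight = 3.
  m = 1010 → c = 010000101, weight = 3.
  m = 0110 → c = 010011001, weight = 4.
  m = 1110 → c = 100010000, weight = 2.
  m = 0001 → c = 100101000, weight = 3.
  m = 1001 → c = 010100001, weight = 3.
  m = 0101 → c = 010111101, weight = 6.
  m = 1101 → c = 100110100, weight = 4.
  m = 0011 → c = 000100100, weight = 2.
  m = 1011 → c = 110101101, weight = 6.
  m = 0111 → c = 110110001, weight = 5.
  m = 1111 → c = 000111000, weight = 3.
Tally weights:
  weight 0: 1 codewords.
  weight 2: 2 codewords.
  weight 3: 6 codewords.
  weight 4: 3 codewords.
  weight 5: 2 codewords.
  weight 6: 2 codewords.
Minimum distance d = smallest w > 0 with A_w > 0 = 2.
Sanity: Σ A_w = 16 = 2^4 = 16 ✓.


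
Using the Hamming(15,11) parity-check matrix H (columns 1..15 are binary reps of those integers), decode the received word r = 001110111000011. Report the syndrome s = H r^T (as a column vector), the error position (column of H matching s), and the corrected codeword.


s = (0, 1, 0, 1)^T, error position = 5, corrected codeword c = 001100111000011

Compute s = H r^T mod 2 one row at a time:
  s_1 = 1 + 1 + 0 + 0 + 0 + 0 + 1 + 1 = 4 ≡ 0 (mod 2).
  s_2 = 1 + 1 + 0 + 1 + 0 + 0 + 1 + 1 = 5 ≡ 1 (mod 2).
  s_3 = 0 + 1 + 0 + 1 + 0 + 0 + 1 + 1 = 4 ≡ 0 (mod 2).
  s_4 = 0 + 1 + 1 + 1 + 1 + 0 + 0 + 1 = 5 ≡ 1 (mod 2).
s = (0, 1, 0, 1)^T — this equals column 5 of H (binary 0101), so error is at position 5.
Correct: flip bit 5 of r = 001110111000011 to get c = 001100111000011.


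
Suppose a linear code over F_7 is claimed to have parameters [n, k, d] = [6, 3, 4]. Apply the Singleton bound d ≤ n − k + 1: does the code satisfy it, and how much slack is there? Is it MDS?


Singleton RHS = n − k + 1 = 4, slack = 0, bound satisfied, MDS.

Singleton bound: d ≤ n − k + 1.
Here n = 6, k = 3, so n − k + 1 = 4.
Given d = 4, check d ≤ 4: YES.
Slack = (n − k + 1) − d = 0.
The code is MDS (slack = 0).
Description: the claimed parameters are [6, 3, 4]_7; such a code would be MDS (meets Singleton bound).


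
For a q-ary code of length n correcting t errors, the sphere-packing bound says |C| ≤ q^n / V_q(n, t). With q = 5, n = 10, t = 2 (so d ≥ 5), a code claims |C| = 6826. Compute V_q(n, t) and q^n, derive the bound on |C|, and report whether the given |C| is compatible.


V_q(n, t) = 761, q^n = 9765625, Hamming bound = 12832, |C| = 6826 ≤ bound (satisfied).

Step 1: Compute V_q(n, t) = Σ_{j=0}^2 C(n, j) (q−1)^j.
  j = 0: C(10,0)·(4)^0 = 1·1 = 1.
  j = 1: C(10,1)·(4)^1 = 10·4 = 40.
  j = 2: C(10,2)·(4)^2 = 45·16 = 720.
  V_q(n, t) = 1 + 40 + 720 = 761.
Step 2: q^n = 5^10 = 9765625.
Step 3: Hamming bound ⌊q^n / V_q(n,t)⌋ = ⌊9765625/761⌋ = 12832.
Step 4: Compare |C| = 6826 to 12832: satisfied.
The claimed |C| lies below the Hamming bound.


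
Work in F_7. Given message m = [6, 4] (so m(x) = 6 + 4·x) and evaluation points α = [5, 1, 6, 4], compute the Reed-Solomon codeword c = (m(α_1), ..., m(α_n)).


c = [5, 3, 2, 1]

Message polynomial: m(x) = 6 + 4·x (mod 7).
For each evaluation point α_i, compute m(α_i) mod 7:
  α_1 = 5: Horner steps 4 → 5, so m(5) = 5.
  α_2 = 1: Horner steps 4 → 3, so m(1) = 3.
  α_3 = 6: Horner steps 4 → 2, so m(6) = 2.
  α_4 = 4: Horner steps 4 → 1, so m(4) = 1.
Codeword c = [5, 3, 2, 1] ∈ F_7^4.


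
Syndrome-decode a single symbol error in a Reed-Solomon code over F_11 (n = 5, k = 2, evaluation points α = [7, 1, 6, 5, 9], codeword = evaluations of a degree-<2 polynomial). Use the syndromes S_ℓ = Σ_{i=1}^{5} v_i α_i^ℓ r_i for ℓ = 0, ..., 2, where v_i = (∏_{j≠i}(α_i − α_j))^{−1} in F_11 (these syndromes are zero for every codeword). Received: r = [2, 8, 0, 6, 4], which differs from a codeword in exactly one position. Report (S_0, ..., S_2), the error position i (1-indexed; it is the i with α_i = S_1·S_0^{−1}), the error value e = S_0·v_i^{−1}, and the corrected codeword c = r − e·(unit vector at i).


S = (7, 5, 2), error at position 1, error magnitude e = 8, c = [5, 8, 0, 6, 4].

Step 1: column multipliers v_i = (∏_{j≠i}(α_i − α_j))^{−1} mod 11.
  i = 1 (α = 7): (7−1)(7−6)(7−5)(7−9) = 6·1·2·(−2) = −24 ≡ 9, so v_1 = 9^{−1} = 5 (mod 11).
  i = 2 (α = 1): (1−7)(1−6)(1−5)(1−9) = (−6)·(−5)·(−4)·(−8) = 960 ≡ 3, so v_2 = 3^{−1} = 4 (mod 11).
  i = 3 (α = 6): (6−7)(6−1)(6−5)(6−9) = (−1)·5·1·(−3) = 15 ≡ 4, so v_3 = 4^{−1} = 3 (mod 11).
  i = 4 (α = 5): (5−7)(5−1)(5−6)(5−9) = (−2)·4·(−1)·(−4) = −32 ≡ 1, so v_4 = 1^{−1} = 1 (mod 11).
  i = 5 (α = 9): (9−7)(9−1)(9−6)(9−5) = 2·8·3·4 = 192 ≡ 5, so v_5 = 5^{−1} = 9 (mod 11).
  v = [5, 4, 3, 1, 9].
Step 2: syndromes of r = [2, 8, 0, 6, 4] (all sums mod 11).
  S_0 = Σ v_i r_i = 5·2 + 4·8 + 3·0 + 1·6 + 9·4 = 84 ≡ 7.
  S_1 = Σ v_i α_i r_i = 5·7·2 + 4·1·8 + 3·6·0 + 1·5·6 + 9·9·4 = 456 ≡ 5.
  α_i^2 mod 11 = [5, 1, 3, 3, 4].
  S_2 = Σ v_i α_i^2 r_i = 5·5·2 + 4·1·8 + 3·3·0 + 1·3·6 + 9·4·4 = 244 ≡ 2.
  S = (7, 5, 2) ≠ 0, so r is not a codeword (an error is present).
Step 3: locate the error. For a single error e at position i, S_ℓ = v_i·e·α_i^ℓ, so α_err = S_1/S_0.
  S_0^{−1} = 7^{−1} = 8 (mod 11), so α_err = 5·8 = 40 ≡ 7 = α_1. Error position i = 1.
  Consistency check: S_2/S_1 = 2·9 = 18 ≡ 7 = α_err ✓ (single-error assumption holds).
Step 4: error magnitude e = S_0/v_1 = S_0·∏_{j≠1}(α_1 − α_j) = 7·9 = 63 ≡ 8 (mod 11).
Step 5: correct position 1: c_1 = r_1 − e = 2 − 8 ≡ 5 (mod 11). Hence c = [5, 8, 0, 6, 4].
  Check: interpolating c through the α_i gives m(x) = 3 + 5·x (degree < 2) with m(α_i) = c_i for every i, so c is indeed a codeword.


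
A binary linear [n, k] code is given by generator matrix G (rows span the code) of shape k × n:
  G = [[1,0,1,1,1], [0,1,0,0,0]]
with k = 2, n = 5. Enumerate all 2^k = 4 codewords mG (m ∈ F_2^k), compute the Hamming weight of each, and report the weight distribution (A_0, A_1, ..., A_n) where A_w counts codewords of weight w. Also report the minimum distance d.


Weight distribution: A_0 = 1, A_1 = 1, A_4 = 1, A_5 = 1. Minimum distance d = 1.

Enumerate all 2^2 = 4 messages m ∈ F_2^2.
For each, compute codeword c = mG in F_2^5, then tally its weight.
  m = 00 → c = 00000, weight = 0.
  m = 10 → c = 10111, weight = 4.
  m = 01 → c = 01000, weight = 1.
  m = 11 → c = 11111, weight = 5.
Tally weights:
  weight 0: 1 codewords.
  weight 1: 1 codewords.
  weight 4: 1 codewords.
  weight 5: 1 codewords.
Minimum distance d = smallest w > 0 with A_w > 0 = 1.
Sanity: Σ A_w = 4 = 2^2 = 4 ✓.


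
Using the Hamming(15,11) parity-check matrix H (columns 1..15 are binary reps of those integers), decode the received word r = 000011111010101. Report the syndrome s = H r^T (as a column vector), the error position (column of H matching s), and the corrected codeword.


s = (1, 1, 0, 0)^T, error position = 12, corrected codeword c = 000011111011101

Compute s = H r^T mod 2 one row at a time:
  s_1 = 1 + 1 + 0 + 1 + 0 + 1 + 0 + 1 = 5 ≡ 1 (mod 2).
  s_2 = 0 + 1 + 1 + 1 + 0 + 1 + 0 + 1 = 5 ≡ 1 (mod 2).
  s_3 = 0 + 0 + 1 + 1 + 0 + 1 + 0 + 1 = 4 ≡ 0 (mod 2).
  s_4 = 0 + 0 + 1 + 1 + 1 + 1 + 1 + 1 = 6 ≡ 0 (mod 2).
s = (1, 1, 0, 0)^T — this equals column 12 of H (binary 1100), so error is at position 12.
Correct: flip bit 12 of r = 000011111010101 to get c = 000011111011101.


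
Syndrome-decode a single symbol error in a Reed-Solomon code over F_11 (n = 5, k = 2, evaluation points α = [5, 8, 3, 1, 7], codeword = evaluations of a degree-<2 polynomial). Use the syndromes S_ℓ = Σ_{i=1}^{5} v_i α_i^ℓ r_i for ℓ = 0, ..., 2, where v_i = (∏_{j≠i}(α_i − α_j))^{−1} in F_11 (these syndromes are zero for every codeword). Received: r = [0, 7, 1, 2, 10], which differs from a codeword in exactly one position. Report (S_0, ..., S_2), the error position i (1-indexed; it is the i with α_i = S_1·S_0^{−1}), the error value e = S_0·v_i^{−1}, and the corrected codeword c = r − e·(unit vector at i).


S = (6, 4, 10), error at position 2, error magnitude e = 3, c = [0, 4, 1, 2, 10].

Step 1: column multipliers v_i = (∏_{j≠i}(α_i − α_j))^{−1} mod 11.
  i = 1 (α = 5): (5−8)(5−3)(5−1)(5−7) = (−3)·2·4·(−2) = 48 ≡ 4, so v_1 = 4^{−1} = 3 (mod 11).
  i = 2 (α = 8): (8−5)(8−3)(8−1)(8−7) = 3·5·7·1 = 105 ≡ 6, so v_2 = 6^{−1} = 2 (mod 11).
  i = 3 (α = 3): (3−5)(3−8)(3−1)(3−7) = (−2)·(−5)·2·(−4) = −80 ≡ 8, so v_3 = 8^{−1} = 7 (mod 11).
  i = 4 (α = 1): (1−5)(1−8)(1−3)(1−7) = (−4)·(−7)·(−2)·(−6) = 336 ≡ 6, so v_4 = 6^{−1} = 2 (mod 11).
  i = 5 (α = 7): (7−5)(7−8)(7−3)(7−1) = 2·(−1)·4·6 = −48 ≡ 7, so v_5 = 7^{−1} = 8 (mod 11).
  v = [3, 2, 7, 2, 8].
Step 2: syndromes of r = [0, 7, 1, 2, 10] (all sums mod 11).
  S_0 = Σ v_i r_i = 3·0 + 2·7 + 7·1 + 2·2 + 8·10 = 105 ≡ 6.
  S_1 = Σ v_i α_i r_i = 3·5·0 + 2·8·7 + 7·3·1 + 2·1·2 + 8·7·10 = 697 ≡ 4.
  α_i^2 mod 11 = [3, 9, 9, 1, 5].
  S_2 = Σ v_i α_i^2 r_i = 3·3·0 + 2·9·7 + 7·9·1 + 2·1·2 + 8·5·10 = 593 ≡ 10.
  S = (6, 4, 10) ≠ 0, so r is not a codeword (an error is present).
Step 3: locate the error. For a single error e at position i, S_ℓ = v_i·e·α_i^ℓ, so α_err = S_1/S_0.
  S_0^{−1} = 6^{−1} = 2 (mod 11), so α_err = 4·2 = 8 ≡ 8 = α_2. Error position i = 2.
  Consistency check: S_2/S_1 = 10·3 = 30 ≡ 8 = α_err ✓ (single-error assumption holds).
Step 4: error magnitude e = S_0/v_2 = S_0·∏_{j≠2}(α_2 − α_j) = 6·6 = 36 ≡ 3 (mod 11).
Step 5: correct position 2: c_2 = r_2 − e = 7 − 3 ≡ 4 (mod 11). Hence c = [0, 4, 1, 2, 10].
  Check: interpolating c through the α_i gives m(x) = 8 + 5·x (degree < 2) with m(α_i) = c_i for every i, so c is indeed a codeword.


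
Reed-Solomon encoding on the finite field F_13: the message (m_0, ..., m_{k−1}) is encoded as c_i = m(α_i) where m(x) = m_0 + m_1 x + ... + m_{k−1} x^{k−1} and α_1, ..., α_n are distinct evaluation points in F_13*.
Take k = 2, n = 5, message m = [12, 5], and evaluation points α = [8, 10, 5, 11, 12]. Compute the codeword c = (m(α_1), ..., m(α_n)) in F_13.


c = [0, 10, 11, 2, 7]

Message polynomial: m(x) = 12 + 5·x (mod 13).
For each evaluation point α_i, compute m(α_i) mod 13:
  α_1 = 8: Horner steps 5 → 0, so m(8) = 0.
  α_2 = 10: Horner steps 5 → 10, so m(10) = 10.
  α_3 = 5: Horner steps 5 → 11, so m(5) = 11.
  α_4 = 11: Horner steps 5 → 2, so m(11) = 2.
  α_5 = 12: Horner steps 5 → 7, so m(12) = 7.
Codeword c = [0, 10, 11, 2, 7] ∈ F_13^5.


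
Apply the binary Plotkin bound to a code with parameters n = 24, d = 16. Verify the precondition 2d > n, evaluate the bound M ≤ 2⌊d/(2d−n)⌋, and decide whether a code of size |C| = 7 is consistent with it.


Plotkin bound M ≤ 4; given |C| = 7 > bound (violated).

Check applicability: 2d = 32, n = 24.
2d − n = 8 > 0, so Plotkin applies.
Compute d/(2d−n) = 16/8 ≈ 2.0000.
⌊d/(2d−n)⌋ = 2.
Plotkin bound: M ≤ 2·2 = 4.
Given |C| = 7, check: VIOLATED.
This |C| is above the Plotkin bound, so no binary code with n = 24, d = 16 and 7 codewords exists.


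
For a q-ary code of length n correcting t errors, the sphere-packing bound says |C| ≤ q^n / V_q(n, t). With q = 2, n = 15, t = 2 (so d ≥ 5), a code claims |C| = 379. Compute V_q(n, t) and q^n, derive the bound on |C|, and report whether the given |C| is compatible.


V_q(n, t) = 121, q^n = 32768, Hamming bound = 270, |C| = 379 > bound (violated).

Step 1: Compute V_q(n, t) = Σ_{j=0}^2 C(n, j) (q−1)^j.
  j = 0: C(15,0)·(1)^0 = 1·1 = 1.
  j = 1: C(15,1)·(1)^1 = 15·1 = 15.
  j = 2: C(15,2)·(1)^2 = 105·1 = 105.
  V_q(n, t) = 1 + 15 + 105 = 121.
Step 2: q^n = 2^15 = 32768.
Step 3: Hamming bound ⌊q^n / V_q(n,t)⌋ = ⌊32768/121⌋ = 270.
Step 4: Compare |C| = 379 to 270: violated.
The claimed |C| lies above the Hamming bound, so no 2-ary code of length 15 with d ≥ 5 can have 379 codewords.


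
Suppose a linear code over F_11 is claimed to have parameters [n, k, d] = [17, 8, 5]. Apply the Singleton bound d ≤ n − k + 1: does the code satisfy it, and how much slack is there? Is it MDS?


Singleton RHS = n − k + 1 = 10, slack = 5, bound satisfied, not MDS.

Singleton bound: d ≤ n − k + 1.
Here n = 17, k = 8, so n − k + 1 = 10.
Given d = 5, check d ≤ 10: YES.
Slack = (n − k + 1) − d = 5.
The code is NOT MDS (slack = 5 > 0).
Description: the claimed parameters are [17, 8, 5]_11; such a code would be non-MDS.


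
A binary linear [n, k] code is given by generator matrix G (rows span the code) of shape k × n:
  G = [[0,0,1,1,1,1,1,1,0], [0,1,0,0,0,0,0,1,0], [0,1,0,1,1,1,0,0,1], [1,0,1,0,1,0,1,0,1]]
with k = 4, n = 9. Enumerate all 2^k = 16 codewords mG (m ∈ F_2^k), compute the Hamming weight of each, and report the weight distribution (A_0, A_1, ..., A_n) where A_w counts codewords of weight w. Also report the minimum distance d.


Weight distribution: A_0 = 1, A_2 = 2, A_3 = 1, A_4 = 1, A_5 = 6, A_6 = 4, A_7 = 1. Minimum distance d = 2.

Enumerate all 2^4 = 16 messages m ∈ F_2^4.
For each, compute codeword c = mG in F_2^9, then tally its weight.
  m = 0000 → c = 000000000, weight = 0.
  m = 1000 → c = 001111110, weight = 6.
  m = 0100 → c = 010000010, weight = 2.
  m = 1100 → c = 011111100, weight = 6.
  m = 0010 → c = 010111001, weight = 5.
  m = 1010 → c = 011000111, weight = 5.
  m = 0110 → c = 000111011, weight = 5.
  m = 1110 → c = 001000101, weight = 3.
  m = 0001 → c = 101010101, weight = 5.
  m = 1001 → c = 100101011, weight = 5.
  m = 0101 → c = 111010111, weight = 7.
  m = 1101 → c = 110101001, weight = 5.
  m = 0011 → c = 111101100, weight = 6.
  m = 1011 → c = 110010010, weight = 4.
  m = 0111 → c = 101101110, weight = 6.
  m = 1111 → c = 100010000, weight = 2.
Tally weights:
  weight 0: 1 codewords.
  weight 2: 2 codewords.
  weight 3: 1 codewords.
  weight 4: 1 codewords.
  weight 5: 6 codewords.
  weight 6: 4 codewords.
  weight 7: 1 codewords.
Minimum distance d = smallest w > 0 with A_w > 0 = 2.
Sanity: Σ A_w = 16 = 2^4 = 16 ✓.


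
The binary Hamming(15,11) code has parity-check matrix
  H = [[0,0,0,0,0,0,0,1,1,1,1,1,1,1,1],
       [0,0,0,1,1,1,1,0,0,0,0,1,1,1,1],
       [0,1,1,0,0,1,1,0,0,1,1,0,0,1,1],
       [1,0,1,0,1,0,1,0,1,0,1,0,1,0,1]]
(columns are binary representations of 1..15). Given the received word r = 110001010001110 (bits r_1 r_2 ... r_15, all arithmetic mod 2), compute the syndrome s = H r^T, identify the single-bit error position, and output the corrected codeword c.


s = (0, 0, 1, 0)^T, error position = 2, corrected codeword c = 100001010001110

Compute s = H r^T mod 2 one row at a time:
  s_1 = 1 + 0 + 0 + 0 + 1 + 1 + 1 + 0 = 4 ≡ 0 (mod 2).
  s_2 = 0 + 0 + 1 + 0 + 1 + 1 + 1 + 0 = 4 ≡ 0 (mod 2).
  s_3 = 1 + 0 + 1 + 0 + 0 + 0 + 1 + 0 = 3 ≡ 1 (mod 2).
  s_4 = 1 + 0 + 0 + 0 + 0 + 0 + 1 + 0 = 2 ≡ 0 (mod 2).
s = (0, 0, 1, 0)^T — this equals column 2 of H (binary 0010), so error is at position 2.
Correct: flip bit 2 of r = 110001010001110 to get c = 100001010001110.


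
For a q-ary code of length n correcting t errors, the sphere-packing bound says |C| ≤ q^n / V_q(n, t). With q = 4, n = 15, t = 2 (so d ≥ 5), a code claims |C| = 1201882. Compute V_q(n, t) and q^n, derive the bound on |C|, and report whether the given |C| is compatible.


V_q(n, t) = 991, q^n = 1073741824, Hamming bound = 1083493, |C| = 1201882 > bound (violated).

Step 1: Compute V_q(n, t) = Σ_{j=0}^2 C(n, j) (q−1)^j.
  j = 0: C(15,0)·(3)^0 = 1·1 = 1.
  j = 1: C(15,1)·(3)^1 = 15·3 = 45.
  j = 2: C(15,2)·(3)^2 = 105·9 = 945.
  V_q(n, t) = 1 + 45 + 945 = 991.
Step 2: q^n = 4^15 = 1073741824.
Step 3: Hamming bound ⌊q^n / V_q(n,t)⌋ = ⌊1073741824/991⌋ = 1083493.
Step 4: Compare |C| = 1201882 to 1083493: violated.
The claimed |C| lies above the Hamming bound, so no 4-ary code of length 15 with d ≥ 5 can have 1201882 codewords.


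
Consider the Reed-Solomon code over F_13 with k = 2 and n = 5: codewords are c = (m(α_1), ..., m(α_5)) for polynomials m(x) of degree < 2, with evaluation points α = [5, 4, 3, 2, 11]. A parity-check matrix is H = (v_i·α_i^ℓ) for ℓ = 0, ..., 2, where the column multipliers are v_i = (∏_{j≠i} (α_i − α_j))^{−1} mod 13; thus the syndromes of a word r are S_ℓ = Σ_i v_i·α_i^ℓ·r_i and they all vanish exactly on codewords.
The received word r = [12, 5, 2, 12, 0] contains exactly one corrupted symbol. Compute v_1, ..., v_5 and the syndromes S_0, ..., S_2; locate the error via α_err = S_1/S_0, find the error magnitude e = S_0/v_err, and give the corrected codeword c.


S = (10, 11, 3), error at position 1, error magnitude e = 4, c = [8, 5, 2, 12, 0].

Step 1: column multipliers v_i = (∏_{j≠i}(α_i − α_j))^{−1} mod 13.
  i = 1 (α = 5): (5−4)(5−3)(5−2)(5−11) = 1·2·3·(−6) = −36 ≡ 3, so v_1 = 3^{−1} = 9 (mod 13).
  i = 2 (α = 4): (4−5)(4−3)(4−2)(4−11) = (−1)·1·2·(−7) = 14 ≡ 1, so v_2 = 1^{−1} = 1 (mod 13).
  i = 3 (α = 3): (3−5)(3−4)(3−2)(3−11) = (−2)·(−1)·1·(−8) = −16 ≡ 10, so v_3 = 10^{−1} = 4 (mod 13).
  i = 4 (α = 2): (2−5)(2−4)(2−3)(2−11) = (−3)·(−2)·(−1)·(−9) = 54 ≡ 2, so v_4 = 2^{−1} = 7 (mod 13).
  i = 5 (α = 11): (11−5)(11−4)(11−3)(11−2) = 6·7·8·9 = 3024 ≡ 8, so v_5 = 8^{−1} = 5 (mod 13).
  v = [9, 1, 4, 7, 5].
Step 2: syndromes of r = [12, 5, 2, 12, 0] (all sums mod 13).
  S_0 = Σ v_i r_i = 9·12 + 1·5 + 4·2 + 7·12 + 5·0 = 205 ≡ 10.
  S_1 = Σ v_i α_i r_i = 9·5·12 + 1·4·5 + 4·3·2 + 7·2·12 + 5·11·0 = 752 ≡ 11.
  α_i^2 mod 13 = [12, 3, 9, 4, 4].
  S_2 = Σ v_i α_i^2 r_i = 9·12·12 + 1·3·5 + 4·9·2 + 7·4·12 + 5·4·0 = 1719 ≡ 3.
  S = (10, 11, 3) ≠ 0, so r is not a codeword (an error is present).
Step 3: locate the error. For a single error e at position i, S_ℓ = v_i·e·α_i^ℓ, so α_err = S_1/S_0.
  S_0^{−1} = 10^{−1} = 4 (mod 13), so α_err = 11·4 = 44 ≡ 5 = α_1. Error position i = 1.
  Consistency check: S_2/S_1 = 3·6 = 18 ≡ 5 = α_err ✓ (single-error assumption holds).
Step 4: error magnitude e = S_0/v_1 = S_0·∏_{j≠1}(α_1 − α_j) = 10·3 = 30 ≡ 4 (mod 13).
Step 5: correct position 1: c_1 = r_1 − e = 12 − 4 ≡ 8 (mod 13). Hence c = [8, 5, 2, 12, 0].
  Check: interpolating c through the α_i gives m(x) = 6 + 3·x (degree < 2) with m(α_i) = c_i for every i, so c is indeed a codeword.


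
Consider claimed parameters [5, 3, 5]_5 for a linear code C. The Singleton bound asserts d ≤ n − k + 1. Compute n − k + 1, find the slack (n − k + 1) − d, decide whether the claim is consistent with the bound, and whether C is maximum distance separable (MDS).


Singleton RHS = n − k + 1 = 3, slack = -2, bound violated (no such code; not MDS).

Singleton bound: d ≤ n − k + 1.
Here n = 5, k = 3, so n − k + 1 = 3.
Given d = 5, check d ≤ 3: NO.
Slack = (n − k + 1) − d = -2.
The slack is negative: d = 5 exceeds n − k + 1 = 3 by 2, so the Singleton bound is violated and no linear [5, 3, 5]_5 code can exist. In particular it is not MDS (MDS requires d = n − k + 1 exactly).
Description: the claimed parameters are [5, 3, 5]_5; such a code would be impossible (violates the Singleton bound).


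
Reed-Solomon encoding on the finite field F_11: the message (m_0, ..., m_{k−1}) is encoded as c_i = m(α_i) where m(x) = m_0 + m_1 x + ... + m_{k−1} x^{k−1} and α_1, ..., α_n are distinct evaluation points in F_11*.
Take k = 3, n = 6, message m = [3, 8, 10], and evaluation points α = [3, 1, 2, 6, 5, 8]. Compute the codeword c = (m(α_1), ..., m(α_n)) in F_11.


c = [7, 10, 4, 4, 7, 3]

Message polynomial: m(x) = 3 + 8·x + 10·x^2 (mod 11).
For each evaluation point α_i, compute m(α_i) mod 11:
  α_1 = 3: Horner steps 10 → 5 → 7, so m(3) = 7.
  α_2 = 1: Horner steps 10 → 7 → 10, so m(1) = 10.
  α_3 = 2: Horner steps 10 → 6 → 4, so m(2) = 4.
  α_4 = 6: Horner steps 10 → 2 → 4, so m(6) = 4.
  α_5 = 5: Horner steps 10 → 3 → 7, so m(5) = 7.
  α_6 = 8: Horner steps 10 → 0 → 3, so m(8) = 3.
Codeword c = [7, 10, 4, 4, 7, 3] ∈ F_11^6.


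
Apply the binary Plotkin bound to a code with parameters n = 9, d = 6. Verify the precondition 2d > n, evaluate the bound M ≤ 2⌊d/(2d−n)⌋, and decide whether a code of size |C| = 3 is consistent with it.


Plotkin bound M ≤ 4; given |C| = 3 ≤ bound (satisfied).

Check applicability: 2d = 12, n = 9.
2d − n = 3 > 0, so Plotkin applies.
Compute d/(2d−n) = 6/3 ≈ 2.0000.
⌊d/(2d−n)⌋ = 2.
Plotkin bound: M ≤ 2·2 = 4.
Given |C| = 3, check: satisfied.
This |C| is below the Plotkin bound.


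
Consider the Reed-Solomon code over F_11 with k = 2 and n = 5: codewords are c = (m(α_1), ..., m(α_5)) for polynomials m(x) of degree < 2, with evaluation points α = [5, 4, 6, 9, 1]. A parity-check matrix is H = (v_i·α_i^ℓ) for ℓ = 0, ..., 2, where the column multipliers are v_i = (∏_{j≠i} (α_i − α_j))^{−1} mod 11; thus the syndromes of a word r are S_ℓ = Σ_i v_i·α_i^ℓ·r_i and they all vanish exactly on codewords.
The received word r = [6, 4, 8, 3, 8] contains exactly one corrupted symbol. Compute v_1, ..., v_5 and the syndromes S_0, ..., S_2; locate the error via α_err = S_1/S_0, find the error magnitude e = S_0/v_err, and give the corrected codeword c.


S = (3, 3, 3), error at position 5, error magnitude e = 10, c = [6, 4, 8, 3, 9].

Step 1: column multipliers v_i = (∏_{j≠i}(α_i − α_j))^{−1} mod 11.
  i = 1 (α = 5): (5−4)(5−6)(5−9)(5−1) = 1·(−1)·(−4)·4 = 16 ≡ 5, so v_1 = 5^{−1} = 9 (mod 11).
  i = 2 (α = 4): (4−5)(4−6)(4−9)(4−1) = (−1)·(−2)·(−5)·3 = −30 ≡ 3, so v_2 = 3^{−1} = 4 (mod 11).
  i = 3 (α = 6): (6−5)(6−4)(6−9)(6−1) = 1·2·(−3)·5 = −30 ≡ 3, so v_3 = 3^{−1} = 4 (mod 11).
  i = 4 (α = 9): (9−5)(9−4)(9−6)(9−1) = 4·5·3·8 = 480 ≡ 7, so v_4 = 7^{−1} = 8 (mod 11).
  i = 5 (α = 1): (1−5)(1−4)(1−6)(1−9) = (−4)·(−3)·(−5)·(−8) = 480 ≡ 7, so v_5 = 7^{−1} = 8 (mod 11).
  v = [9, 4, 4, 8, 8].
Step 2: syndromes of r = [6, 4, 8, 3, 8] (all sums mod 11).
  S_0 = Σ v_i r_i = 9·6 + 4·4 + 4·8 + 8·3 + 8·8 = 190 ≡ 3.
  S_1 = Σ v_i α_i r_i = 9·5·6 + 4·4·4 + 4·6·8 + 8·9·3 + 8·1·8 = 806 ≡ 3.
  α_i^2 mod 11 = [3, 5, 3, 4, 1].
  S_2 = Σ v_i α_i^2 r_i = 9·3·6 + 4·5·4 + 4·3·8 + 8·4·3 + 8·1·8 = 498 ≡ 3.
  S = (3, 3, 3) ≠ 0, so r is not a codeword (an error is present).
Step 3: locate the error. For a single error e at position i, S_ℓ = v_i·e·α_i^ℓ, so α_err = S_1/S_0.
  S_0^{−1} = 3^{−1} = 4 (mod 11), so α_err = 3·4 = 12 ≡ 1 = α_5. Error position i = 5.
  Consistency check: S_2/S_1 = 3·4 = 12 ≡ 1 = α_err ✓ (single-error assumption holds).
Step 4: error magnitude e = S_0/v_5 = S_0·∏_{j≠5}(α_5 − α_j) = 3·7 = 21 ≡ 10 (mod 11).
Step 5: correct position 5: c_5 = r_5 − e = 8 − 10 ≡ 9 (mod 11). Hence c = [6, 4, 8, 3, 9].
  Check: interpolating c through the α_i gives m(x) = 7 + 2·x (degree < 2) with m(α_i) = c_i for every i, so c is indeed a codeword.


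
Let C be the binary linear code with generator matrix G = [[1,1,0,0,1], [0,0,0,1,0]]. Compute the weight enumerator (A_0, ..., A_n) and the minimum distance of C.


Weight distribution: A_0 = 1, A_1 = 1, A_3 = 1, A_4 = 1. Minimum distance d = 1.

Enumerate all 2^2 = 4 messages m ∈ F_2^2.
For each, compute codeword c = mG in F_2^5, then tally its weight.
  m = 00 → c = 00000, weight = 0.
  m = 10 → c = 11001, weight = 3.
  m = 01 → c = 00010, weight = 1.
  m = 11 → c = 11011, weight = 4.
Tally weights:
  weight 0: 1 codewords.
  weight 1: 1 codewords.
  weight 3: 1 codewords.
  weight 4: 1 codewords.
Minimum distance d = smallest w > 0 with A_w > 0 = 1.
Sanity: Σ A_w = 4 = 2^2 = 4 ✓.


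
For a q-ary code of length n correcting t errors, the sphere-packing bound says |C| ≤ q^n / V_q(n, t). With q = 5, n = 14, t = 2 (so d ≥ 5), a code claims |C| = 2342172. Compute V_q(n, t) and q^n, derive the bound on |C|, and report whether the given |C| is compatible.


V_q(n, t) = 1513, q^n = 6103515625, Hamming bound = 4034048, |C| = 2342172 ≤ bound (satisfied).

Step 1: Compute V_q(n, t) = Σ_{j=0}^2 C(n, j) (q−1)^j.
  j = 0: C(14,0)·(4)^0 = 1·1 = 1.
  j = 1: C(14,1)·(4)^1 = 14·4 = 56.
  j = 2: C(14,2)·(4)^2 = 91·16 = 1456.
  V_q(n, t) = 1 + 56 + 1456 = 1513.
Step 2: q^n = 5^14 = 6103515625.
Step 3: Hamming bound ⌊q^n / V_q(n,t)⌋ = ⌊6103515625/1513⌋ = 4034048.
Step 4: Compare |C| = 2342172 to 4034048: satisfied.
The claimed |C| lies below the Hamming bound.


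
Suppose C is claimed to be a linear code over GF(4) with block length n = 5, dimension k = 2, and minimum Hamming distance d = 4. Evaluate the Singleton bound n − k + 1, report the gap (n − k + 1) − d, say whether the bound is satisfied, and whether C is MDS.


Singleton RHS = n − k + 1 = 4, slack = 0, bound satisfied, MDS.

Singleton bound: d ≤ n − k + 1.
Here n = 5, k = 2, so n − k + 1 = 4.
Given d = 4, check d ≤ 4: YES.
Slack = (n − k + 1) − d = 0.
The code is MDS (slack = 0).
Description: the claimed parameters are [5, 2, 4]_4; such a code would be MDS (meets Singleton bound).


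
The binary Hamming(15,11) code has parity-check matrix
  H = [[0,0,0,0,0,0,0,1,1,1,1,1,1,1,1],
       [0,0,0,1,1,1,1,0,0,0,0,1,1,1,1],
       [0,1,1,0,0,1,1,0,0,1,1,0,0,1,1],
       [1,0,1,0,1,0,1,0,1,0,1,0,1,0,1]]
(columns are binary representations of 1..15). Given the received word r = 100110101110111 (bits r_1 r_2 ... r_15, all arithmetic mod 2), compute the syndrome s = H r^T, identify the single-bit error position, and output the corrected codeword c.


s = (0, 0, 1, 1)^T, error position = 3, corrected codeword c = 101110101110111

Compute s = H r^T mod 2 one row at a time:
  s_1 = 0 + 1 + 1 + 1 + 0 + 1 + 1 + 1 = 6 ≡ 0 (mod 2).
  s_2 = 1 + 1 + 0 + 1 + 0 + 1 + 1 + 1 = 6 ≡ 0 (mod 2).
  s_3 = 0 + 0 + 0 + 1 + 1 + 1 + 1 + 1 = 5 ≡ 1 (mod 2).
  s_4 = 1 + 0 + 1 + 1 + 1 + 1 + 1 + 1 = 7 ≡ 1 (mod 2).
s = (0, 0, 1, 1)^T — this equals column 3 of H (binary 0011), so error is at position 3.
Correct: flip bit 3 of r = 100110101110111 to get c = 101110101110111.


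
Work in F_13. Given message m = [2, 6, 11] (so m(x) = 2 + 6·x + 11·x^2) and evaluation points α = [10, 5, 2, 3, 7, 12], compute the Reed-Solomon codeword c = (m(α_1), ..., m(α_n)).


c = [5, 8, 6, 2, 11, 7]

Message polynomial: m(x) = 2 + 6·x + 11·x^2 (mod 13).
For each evaluation point α_i, compute m(α_i) mod 13:
  α_1 = 10: Horner steps 11 → 12 → 5, so m(10) = 5.
  α_2 = 5: Horner steps 11 → 9 → 8, so m(5) = 8.
  α_3 = 2: Horner steps 11 → 2 → 6, so m(2) = 6.
  α_4 = 3: Horner steps 11 → 0 → 2, so m(3) = 2.
  α_5 = 7: Horner steps 11 → 5 → 11, so m(7) = 11.
  α_6 = 12: Horner steps 11 → 8 → 7, so m(12) = 7.
Codeword c = [5, 8, 6, 2, 11, 7] ∈ F_13^6.


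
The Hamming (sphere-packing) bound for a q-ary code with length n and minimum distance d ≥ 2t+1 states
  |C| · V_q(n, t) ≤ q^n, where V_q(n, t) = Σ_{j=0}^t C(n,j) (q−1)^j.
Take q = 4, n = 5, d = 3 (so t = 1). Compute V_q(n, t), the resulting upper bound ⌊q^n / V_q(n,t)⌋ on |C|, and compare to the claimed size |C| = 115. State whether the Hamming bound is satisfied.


V_q(n, t) = 16, q^n = 1024, Hamming bound = 64, |C| = 115 > bound (violated).

Step 1: Compute V_q(n, t) = Σ_{j=0}^1 C(n, j) (q−1)^j.
  j = 0: C(5,0)·(3)^0 = 1·1 = 1.
  j = 1: C(5,1)·(3)^1 = 5·3 = 15.
  V_q(n, t) = 1 + 15 = 16.
Step 2: q^n = 4^5 = 1024.
Step 3: Hamming bound ⌊q^n / V_q(n,t)⌋ = ⌊1024/16⌋ = 64.
Step 4: Compare |C| = 115 to 64: violated.
The claimed |C| lies above the Hamming bound, so no 4-ary code of length 5 with d ≥ 3 can have 115 codewords.


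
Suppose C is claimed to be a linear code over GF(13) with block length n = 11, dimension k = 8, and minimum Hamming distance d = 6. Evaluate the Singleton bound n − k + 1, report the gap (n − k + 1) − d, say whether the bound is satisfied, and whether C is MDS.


Singleton RHS = n − k + 1 = 4, slack = -2, bound violated (no such code; not MDS).

Singleton bound: d ≤ n − k + 1.
Here n = 11, k = 8, so n − k + 1 = 4.
Given d = 6, check d ≤ 4: NO.
Slack = (n − k + 1) − d = -2.
The slack is negative: d = 6 exceeds n − k + 1 = 4 by 2, so the Singleton bound is violated and no linear [11, 8, 6]_13 code can exist. In particular it is not MDS (MDS requires d = n − k + 1 exactly).
Description: the claimed parameters are [11, 8, 6]_13; such a code would be impossible (violates the Singleton bound).


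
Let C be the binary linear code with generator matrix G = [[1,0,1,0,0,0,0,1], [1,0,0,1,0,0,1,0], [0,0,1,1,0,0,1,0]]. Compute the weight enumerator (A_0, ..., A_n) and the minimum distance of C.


Weight distribution: A_0 = 1, A_1 = 1, A_2 = 1, A_3 = 3, A_4 = 2. Minimum distance d = 1.

Enumerate all 2^3 = 8 messages m ∈ F_2^3.
For each, compute codeword c = mG in F_2^8, then tally its weight.
  m = 000 → c = 00000000, weight = 0.
  m = 100 → c = 10100001, weight = 3.
  m = 010 → c = 10010010, weight = 3.
  m = 110 → c = 00110011, weight = 4.
  m = 001 → c = 00110010, weight = 3.
  m = 101 → c = 10010011, weight = 4.
  m = 011 → c = 10100000, weight = 2.
  m = 111 → c = 00000001, weight = 1.
Tally weights:
  weight 0: 1 codewords.
  weight 1: 1 codewords.
  weight 2: 1 codewords.
  weight 3: 3 codewords.
  weight 4: 2 codewords.
Minimum distance d = smallest w > 0 with A_w > 0 = 1.
Sanity: Σ A_w = 8 = 2^3 = 8 ✓.


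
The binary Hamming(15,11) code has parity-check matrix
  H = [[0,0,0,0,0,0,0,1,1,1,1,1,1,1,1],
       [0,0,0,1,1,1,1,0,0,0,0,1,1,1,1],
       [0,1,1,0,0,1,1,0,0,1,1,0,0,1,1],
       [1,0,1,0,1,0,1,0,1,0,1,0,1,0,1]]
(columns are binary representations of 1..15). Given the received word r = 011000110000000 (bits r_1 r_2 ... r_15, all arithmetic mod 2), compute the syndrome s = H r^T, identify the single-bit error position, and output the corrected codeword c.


s = (1, 1, 1, 0)^T, error position = 14, corrected codeword c = 011000110000010

Compute s = H r^T mod 2 one row at a time:
  s_1 = 1 + 0 + 0 + 0 + 0 + 0 + 0 + 0 = 1 ≡ 1 (mod 2).
  s_2 = 0 + 0 + 0 + 1 + 0 + 0 + 0 + 0 = 1 ≡ 1 (mod 2).
  s_3 = 1 + 1 + 0 + 1 + 0 + 0 + 0 + 0 = 3 ≡ 1 (mod 2).
  s_4 = 0 + 1 + 0 + 1 + 0 + 0 + 0 + 0 = 2 ≡ 0 (mod 2).
s = (1, 1, 1, 0)^T — this equals column 14 of H (binary 1110), so error is at position 14.
Correct: flip bit 14 of r = 011000110000000 to get c = 011000110000010.


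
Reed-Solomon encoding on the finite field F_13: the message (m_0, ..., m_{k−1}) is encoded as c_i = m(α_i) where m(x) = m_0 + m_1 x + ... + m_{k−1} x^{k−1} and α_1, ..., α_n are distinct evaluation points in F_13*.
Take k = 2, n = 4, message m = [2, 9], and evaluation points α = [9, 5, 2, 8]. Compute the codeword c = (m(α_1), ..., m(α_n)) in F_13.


c = [5, 8, 7, 9]

Message polynomial: m(x) = 2 + 9·x (mod 13).
For each evaluation point α_i, compute m(α_i) mod 13:
  α_1 = 9: Horner steps 9 → 5, so m(9) = 5.
  α_2 = 5: Horner steps 9 → 8, so m(5) = 8.
  α_3 = 2: Horner steps 9 → 7, so m(2) = 7.
  α_4 = 8: Horner steps 9 → 9, so m(8) = 9.
Codeword c = [5, 8, 7, 9] ∈ F_13^4.


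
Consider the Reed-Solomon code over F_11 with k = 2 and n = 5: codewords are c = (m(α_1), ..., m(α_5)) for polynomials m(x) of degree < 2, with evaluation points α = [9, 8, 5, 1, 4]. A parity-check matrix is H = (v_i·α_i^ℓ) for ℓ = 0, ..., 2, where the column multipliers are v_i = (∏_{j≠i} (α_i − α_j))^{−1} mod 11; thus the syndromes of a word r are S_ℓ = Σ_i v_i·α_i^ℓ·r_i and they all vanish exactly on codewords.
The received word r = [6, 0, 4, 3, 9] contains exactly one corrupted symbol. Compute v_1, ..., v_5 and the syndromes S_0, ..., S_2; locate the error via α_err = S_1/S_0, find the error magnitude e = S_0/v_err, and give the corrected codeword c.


S = (1, 1, 1), error at position 4, error magnitude e = 1, c = [6, 0, 4, 2, 9].

Step 1: column multipliers v_i = (∏_{j≠i}(α_i − α_j))^{−1} mod 11.
  i = 1 (α = 9): (9−8)(9−5)(9−1)(9−4) = 1·4·8·5 = 160 ≡ 6, so v_1 = 6^{−1} = 2 (mod 11).
  i = 2 (α = 8): (8−9)(8−5)(8−1)(8−4) = (−1)·3·7·4 = −84 ≡ 4, so v_2 = 4^{−1} = 3 (mod 11).
  i = 3 (α = 5): (5−9)(5−8)(5−1)(5−4) = (−4)·(−3)·4·1 = 48 ≡ 4, so v_3 = 4^{−1} = 3 (mod 11).
  i = 4 (α = 1): (1−9)(1−8)(1−5)(1−4) = (−8)·(−7)·(−4)·(−3) = 672 ≡ 1, so v_4 = 1^{−1} = 1 (mod 11).
  i = 5 (α = 4): (4−9)(4−8)(4−5)(4−1) = (−5)·(−4)·(−1)·3 = −60 ≡ 6, so v_5 = 6^{−1} = 2 (mod 11).
  v = [2, 3, 3, 1, 2].
Step 2: syndromes of r = [6, 0, 4, 3, 9] (all sums mod 11).
  S_0 = Σ v_i r_i = 2·6 + 3·0 + 3·4 + 1·3 + 2·9 = 45 ≡ 1.
  S_1 = Σ v_i α_i r_i = 2·9·6 + 3·8·0 + 3·5·4 + 1·1·3 + 2·4·9 = 243 ≡ 1.
  α_i^2 mod 11 = [4, 9, 3, 1, 5].
  S_2 = Σ v_i α_i^2 r_i = 2·4·6 + 3·9·0 + 3·3·4 + 1·1·3 + 2·5·9 = 177 ≡ 1.
  S = (1, 1, 1) ≠ 0, so r is not a codeword (an error is present).
Step 3: locate the error. For a single error e at position i, S_ℓ = v_i·e·α_i^ℓ, so α_err = S_1/S_0.
  S_0^{−1} = 1^{−1} = 1 (mod 11), so α_err = 1·1 = 1 ≡ 1 = α_4. Error position i = 4.
  Consistency check: S_2/S_1 = 1·1 = 1 ≡ 1 = α_err ✓ (single-error assumption holds).
Step 4: error magnitude e = S_0/v_4 = S_0·∏_{j≠4}(α_4 − α_j) = 1·1 = 1 ≡ 1 (mod 11).
Step 5: correct position 4: c_4 = r_4 − e = 3 − 1 ≡ 2 (mod 11). Hence c = [6, 0, 4, 2, 9].
  Check: interpolating c through the α_i gives m(x) = 7 + 6·x (degree < 2) with m(α_i) = c_i for every i, so c is indeed a codeword.
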